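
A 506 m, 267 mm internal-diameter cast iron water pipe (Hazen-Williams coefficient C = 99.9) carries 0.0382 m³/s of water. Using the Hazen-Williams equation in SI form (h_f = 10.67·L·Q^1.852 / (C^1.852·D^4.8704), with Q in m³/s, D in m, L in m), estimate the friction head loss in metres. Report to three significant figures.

h_f ≈ 1.57 m

h_f = 10.67·506·0.0382^1.852 / (99.9^1.852·0.267^4.8704) = 1.571 m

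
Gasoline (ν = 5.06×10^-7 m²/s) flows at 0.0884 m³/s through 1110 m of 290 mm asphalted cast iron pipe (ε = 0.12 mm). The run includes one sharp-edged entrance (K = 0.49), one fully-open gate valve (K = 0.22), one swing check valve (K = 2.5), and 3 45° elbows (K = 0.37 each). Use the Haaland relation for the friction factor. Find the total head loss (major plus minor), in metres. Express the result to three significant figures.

V = 4Q/(πD²) = 1.338 m/s; V²/2g = 0.09129 m
Re = 7.67×10^5, ε/D = 4.14×10^-4 → f = 0.01669 (Haaland)
Major: h_f = f(L/D)·V²/2g = 0.01669·3828·0.09129 = 5.832 m
Minor: ΣK = 4.32; h_m = ΣK·V²/2g = 0.3944 m
Total H_L = 5.832 + 0.3944 = 6.227 m

H_L ≈ 6.23 m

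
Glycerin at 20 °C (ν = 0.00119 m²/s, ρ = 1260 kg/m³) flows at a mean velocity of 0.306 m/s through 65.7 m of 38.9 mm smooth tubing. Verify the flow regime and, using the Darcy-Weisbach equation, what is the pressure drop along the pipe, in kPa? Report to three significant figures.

Re = VD/ν = 0.306·0.03890/0.00119 = 10.0 → laminar (Re < 2300)
f = 64/Re = 6.398
h_f = f(L/D)V²/(2g) = 6.398·(65.7/0.03890)·0.306²/(2·9.81) = 51.57 m
Δp = ρg·h_f = 1260·9.81·51.57 = 637.5 kPa

Δp ≈ 637 kPa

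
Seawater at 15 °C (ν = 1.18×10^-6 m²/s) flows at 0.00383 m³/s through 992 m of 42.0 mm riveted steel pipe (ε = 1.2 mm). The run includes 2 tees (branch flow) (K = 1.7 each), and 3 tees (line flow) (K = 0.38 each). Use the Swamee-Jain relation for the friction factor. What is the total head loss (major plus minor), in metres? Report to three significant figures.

V = 4Q/(πD²) = 2.764 m/s; V²/2g = 0.3895 m
Re = 9.84×10^4, ε/D = 0.0286 → f = 0.05658 (Swamee-Jain)
Major: h_f = f(L/D)·V²/2g = 0.05658·23619·0.3895 = 520.5 m
Minor: ΣK = 4.54; h_m = ΣK·V²/2g = 1.768 m
Total H_L = 520.5 + 1.768 = 522.3 m

H_L ≈ 522 m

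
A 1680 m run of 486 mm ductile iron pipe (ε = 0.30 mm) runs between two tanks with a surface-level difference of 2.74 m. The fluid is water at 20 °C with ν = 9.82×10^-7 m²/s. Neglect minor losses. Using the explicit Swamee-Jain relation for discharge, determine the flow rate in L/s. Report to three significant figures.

Q ≈ 170 L/s

Swamee-Jain (Type II): Q = -0.965·√(gD⁵h_f/L)·ln[ε/(3.7D) + √(3.17ν²L/(gD³h_f))]
√(gD⁵h_f/L) = √(9.81·0.486⁵·2.74/1680) = 0.02083
ε/(3.7D) = 1.67×10^-4; √(3.17ν²L/(gD³h_f)) = 4.08×10^-5
Q = -0.965·0.02083·ln(2.076×10^-4) = 0.1704 m³/s
Check: V = 0.919 m/s, Re = 4.55×10^5, f = 0.01855, h_f = 2.76 m ≈ 2.74 m ✓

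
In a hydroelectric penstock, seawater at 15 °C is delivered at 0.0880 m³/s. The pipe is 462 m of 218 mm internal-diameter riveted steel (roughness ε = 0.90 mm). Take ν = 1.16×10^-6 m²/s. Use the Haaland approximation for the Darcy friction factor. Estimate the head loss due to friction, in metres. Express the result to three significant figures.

h_f ≈ 17.4 m

V = 4Q/(πD²) = 4·0.0880/(π·0.218²) = 2.358 m/s
Re = VD/ν = 2.358·0.218/1.16×10^-6 = 4.43×10^5 → turbulent
ε/D = 0.90/218 = 0.00413
Haaland: f = 0.02896
h_f = f(L/D)V²/(2g) = 0.02896·(462/0.218)·2.358²/(2·9.81) = 17.39 m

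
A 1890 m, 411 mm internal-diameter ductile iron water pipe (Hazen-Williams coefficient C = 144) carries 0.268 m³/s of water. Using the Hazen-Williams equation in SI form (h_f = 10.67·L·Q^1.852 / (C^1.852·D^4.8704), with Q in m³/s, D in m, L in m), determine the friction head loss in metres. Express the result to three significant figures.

h_f = 10.67·1890·0.268^1.852 / (144^1.852·0.411^4.8704) = 13.46 m

h_f ≈ 13.5 m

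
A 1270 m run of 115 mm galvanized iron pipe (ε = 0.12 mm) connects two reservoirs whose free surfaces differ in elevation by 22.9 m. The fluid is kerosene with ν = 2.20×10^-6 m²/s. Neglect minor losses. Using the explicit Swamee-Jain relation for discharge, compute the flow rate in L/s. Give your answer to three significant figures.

Q ≈ 13.8 L/s

Swamee-Jain (Type II): Q = -0.965·√(gD⁵h_f/L)·ln[ε/(3.7D) + √(3.17ν²L/(gD³h_f))]
√(gD⁵h_f/L) = √(9.81·0.115⁵·22.9/1270) = 0.001886
ε/(3.7D) = 2.82×10^-4; √(3.17ν²L/(gD³h_f)) = 2.39×10^-4
Q = -0.965·0.001886·ln(5.208×10^-4) = 0.01376 m³/s
Check: V = 1.32 m/s, Re = 6.93×10^4, f = 0.02335, h_f = 23.1 m ≈ 22.9 m ✓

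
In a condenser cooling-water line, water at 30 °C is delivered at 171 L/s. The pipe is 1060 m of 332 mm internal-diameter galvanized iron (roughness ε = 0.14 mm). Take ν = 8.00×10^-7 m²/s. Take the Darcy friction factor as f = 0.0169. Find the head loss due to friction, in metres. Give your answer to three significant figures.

V = 4Q/(πD²) = 4·0.171/(π·0.332²) = 1.975 m/s
h_f = f(L/D)V²/(2g) = 0.01690·(1060/0.332)·1.975²/(2·9.81) = 10.73 m

h_f ≈ 10.7 m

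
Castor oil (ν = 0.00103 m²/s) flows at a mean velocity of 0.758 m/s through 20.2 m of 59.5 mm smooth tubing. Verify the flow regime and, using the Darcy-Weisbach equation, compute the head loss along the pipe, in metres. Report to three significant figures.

Re = VD/ν = 0.758·0.05950/0.00103 = 43.8 → laminar (Re < 2300)
f = 64/Re = 1.462
h_f = f(L/D)V²/(2g) = 1.462·(20.2/0.05950)·0.758²/(2·9.81) = 14.53 m

h_f ≈ 14.5 m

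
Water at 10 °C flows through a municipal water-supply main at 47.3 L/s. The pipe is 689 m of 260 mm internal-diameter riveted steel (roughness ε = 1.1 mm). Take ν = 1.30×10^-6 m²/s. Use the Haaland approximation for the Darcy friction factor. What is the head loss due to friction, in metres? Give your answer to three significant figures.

V = 4Q/(πD²) = 4·0.0473/(π·0.260²) = 0.8909 m/s
Re = VD/ν = 0.8909·0.260/1.30×10^-6 = 1.78×10^5 → turbulent
ε/D = 1.1/260 = 0.00423
Haaland: f = 0.02948
h_f = f(L/D)V²/(2g) = 0.02948·(689/0.260)·0.8909²/(2·9.81) = 3.161 m

h_f ≈ 3.16 m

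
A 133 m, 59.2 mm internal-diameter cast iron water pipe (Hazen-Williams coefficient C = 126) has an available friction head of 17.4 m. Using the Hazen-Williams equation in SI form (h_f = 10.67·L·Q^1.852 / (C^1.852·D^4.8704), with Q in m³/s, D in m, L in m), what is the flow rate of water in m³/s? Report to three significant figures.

Rearranging: Q = [h_f·C^1.852·D^4.8704 / (10.67·L)]^(1/1.852)
Q = [17.4·126^1.852·0.0592^4.8704 / (10.67·133)]^0.540 = 0.006914 m³/s

Q ≈ 0.00691 m³/s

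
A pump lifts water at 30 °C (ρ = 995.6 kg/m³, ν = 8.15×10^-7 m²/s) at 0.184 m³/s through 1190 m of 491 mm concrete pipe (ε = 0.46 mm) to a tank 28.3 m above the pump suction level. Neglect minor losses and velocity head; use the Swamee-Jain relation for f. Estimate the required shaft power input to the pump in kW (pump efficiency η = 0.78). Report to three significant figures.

P_shaft ≈ 70.6 kW

V = 4Q/(πD²) = 0.9718 m/s; Re = 5.85×10^5; ε/D = 9.37×10^-4; f = 0.01998
h_f = f(L/D)V²/2g = 2.331 m
Total head H = z + h_f = 28.3 + 2.331 = 30.63 m
P_hyd = ρgQH = 995.6·9.81·0.184·30.63 = 55.05 kW
P_shaft = P_hyd/η = 55.05/0.78 = 70.57 kW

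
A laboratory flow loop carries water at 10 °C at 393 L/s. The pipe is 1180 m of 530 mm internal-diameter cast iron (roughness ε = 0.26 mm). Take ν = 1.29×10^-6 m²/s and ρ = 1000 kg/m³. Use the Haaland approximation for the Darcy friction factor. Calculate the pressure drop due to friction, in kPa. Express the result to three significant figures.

Δp ≈ 61.0 kPa

V = 4Q/(πD²) = 4·0.393/(π·0.530²) = 1.781 m/s
Re = VD/ν = 1.781·0.530/1.29×10^-6 = 7.32×10^5 → turbulent
ε/D = 0.26/530 = 4.91×10^-4
Haaland: f = 0.01726
h_f = f(L/D)V²/(2g) = 0.01726·(1180/0.530)·1.781²/(2·9.81) = 6.216 m
Δp = ρg·h_f = 1000·9.81·6.216 = 60.98 kPa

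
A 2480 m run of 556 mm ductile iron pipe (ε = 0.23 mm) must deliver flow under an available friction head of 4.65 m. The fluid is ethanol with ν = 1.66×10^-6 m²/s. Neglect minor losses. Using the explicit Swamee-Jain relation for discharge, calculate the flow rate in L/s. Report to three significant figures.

Swamee-Jain (Type II): Q = -0.965·√(gD⁵h_f/L)·ln[ε/(3.7D) + √(3.17ν²L/(gD³h_f))]
√(gD⁵h_f/L) = √(9.81·0.556⁵·4.65/2480) = 0.03126
ε/(3.7D) = 1.12×10^-4; √(3.17ν²L/(gD³h_f)) = 5.26×10^-5
Q = -0.965·0.03126·ln(1.644×10^-4) = 0.2629 m³/s
Check: V = 1.08 m/s, Re = 3.63×10^5, f = 0.01756, h_f = 4.68 m ≈ 4.65 m ✓

Q ≈ 263 L/s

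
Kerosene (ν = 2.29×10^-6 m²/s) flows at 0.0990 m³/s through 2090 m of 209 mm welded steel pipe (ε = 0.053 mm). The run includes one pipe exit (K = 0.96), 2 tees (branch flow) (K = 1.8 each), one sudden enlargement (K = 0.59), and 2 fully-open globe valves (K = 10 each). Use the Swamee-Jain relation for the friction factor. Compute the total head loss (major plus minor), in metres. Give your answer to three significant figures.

H_L ≈ 82.6 m

V = 4Q/(πD²) = 2.886 m/s; V²/2g = 0.4244 m
Re = 2.63×10^5, ε/D = 2.54×10^-4 → f = 0.01695 (Swamee-Jain)
Major: h_f = f(L/D)·V²/2g = 0.01695·10000·0.4244 = 71.95 m
Minor: ΣK = 25.1; h_m = ΣK·V²/2g = 10.67 m
Total H_L = 71.95 + 10.67 = 82.62 m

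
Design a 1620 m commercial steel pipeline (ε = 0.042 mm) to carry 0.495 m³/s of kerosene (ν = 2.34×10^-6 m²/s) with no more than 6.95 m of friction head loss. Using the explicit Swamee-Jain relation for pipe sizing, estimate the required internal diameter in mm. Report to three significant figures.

D ≈ 590 mm

Swamee-Jain (Type III): D = 0.66·[ε^1.25·(LQ²/(gh_f))^4.75 + ν·Q^9.4·(L/(gh_f))^5.2]^0.04
LQ²/(gh_f) = 5.822; L/(gh_f) = 23.76
Term 1 = ε^1.25·(…)^4.75 = 0.0146; Term 2 = ν·Q^9.4·(…)^5.2 = 0.0450
D = 0.66·(0.0146 + 0.0450)^0.04 = 0.5896 m = 590 mm
Check: V = 1.81 m/s, Re = 4.57×10^5, f = 0.01428, h_f = 6.58 m ≈ 6.95 m ✓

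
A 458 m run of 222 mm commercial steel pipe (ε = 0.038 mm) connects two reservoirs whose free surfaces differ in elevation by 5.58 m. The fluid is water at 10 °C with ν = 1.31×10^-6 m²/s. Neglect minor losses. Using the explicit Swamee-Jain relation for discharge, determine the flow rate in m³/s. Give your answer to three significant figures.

Swamee-Jain (Type II): Q = -0.965·√(gD⁵h_f/L)·ln[ε/(3.7D) + √(3.17ν²L/(gD³h_f))]
√(gD⁵h_f/L) = √(9.81·0.222⁵·5.58/458) = 0.008028
ε/(3.7D) = 4.63×10^-5; √(3.17ν²L/(gD³h_f)) = 6.45×10^-5
Q = -0.965·0.008028·ln(1.108×10^-4) = 0.07056 m³/s
Check: V = 1.82 m/s, Re = 3.09×10^5, f = 0.01602, h_f = 5.60 m ≈ 5.58 m ✓

Q ≈ 0.0706 m³/s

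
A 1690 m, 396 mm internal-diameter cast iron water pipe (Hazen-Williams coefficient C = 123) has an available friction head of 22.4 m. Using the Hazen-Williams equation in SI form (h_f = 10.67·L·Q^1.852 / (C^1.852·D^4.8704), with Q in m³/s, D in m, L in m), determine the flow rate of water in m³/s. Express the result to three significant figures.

Rearranging: Q = [h_f·C^1.852·D^4.8704 / (10.67·L)]^(1/1.852)
Q = [22.4·123^1.852·0.396^4.8704 / (10.67·1690)]^0.540 = 0.2903 m³/s

Q ≈ 0.290 m³/s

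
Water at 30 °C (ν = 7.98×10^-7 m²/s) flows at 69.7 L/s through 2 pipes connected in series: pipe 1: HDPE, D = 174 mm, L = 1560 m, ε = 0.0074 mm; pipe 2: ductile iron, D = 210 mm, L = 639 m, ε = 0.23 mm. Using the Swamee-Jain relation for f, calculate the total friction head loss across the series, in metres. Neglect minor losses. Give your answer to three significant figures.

H ≈ 65.1 m

Pipe 1: V = 2.931 m/s, Re = 6.39×10^5, ε/D = 4.25×10^-5, f = 0.01327, h_1 = f(L/D)V²/2g = 52.10 m
Pipe 2: V = 2.012 m/s, Re = 5.30×10^5, ε/D = 0.00110, f = 0.02073, h_2 = f(L/D)V²/2g = 13.02 m
Series → Q common, losses add: H = Σh = 65.12 m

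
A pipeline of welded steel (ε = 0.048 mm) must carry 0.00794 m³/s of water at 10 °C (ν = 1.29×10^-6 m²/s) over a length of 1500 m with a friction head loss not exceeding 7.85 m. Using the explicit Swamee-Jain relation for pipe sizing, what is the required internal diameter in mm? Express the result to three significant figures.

Swamee-Jain (Type III): D = 0.66·[ε^1.25·(LQ²/(gh_f))^4.75 + ν·Q^9.4·(L/(gh_f))^5.2]^0.04
LQ²/(gh_f) = 0.001228; L/(gh_f) = 19.48
Term 1 = ε^1.25·(…)^4.75 = 5.96×10^-20; Term 2 = ν·Q^9.4·(…)^5.2 = 1.19×10^-19
D = 0.66·(5.96×10^-20 + 1.19×10^-19)^0.04 = 0.1174 m = 117 mm
Check: V = 0.734 m/s, Re = 6.68×10^4, f = 0.02125, h_f = 7.45 m ≈ 7.85 m ✓

D ≈ 117 mm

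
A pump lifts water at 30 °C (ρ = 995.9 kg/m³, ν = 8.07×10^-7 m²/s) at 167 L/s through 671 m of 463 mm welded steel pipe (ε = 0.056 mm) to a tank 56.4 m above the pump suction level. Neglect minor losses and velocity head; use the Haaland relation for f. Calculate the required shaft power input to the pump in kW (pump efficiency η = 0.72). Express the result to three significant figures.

P_shaft ≈ 130 kW

V = 4Q/(πD²) = 0.9919 m/s; Re = 5.69×10^5; ε/D = 1.21×10^-4; f = 0.01430
h_f = f(L/D)V²/2g = 1.039 m
Total head H = z + h_f = 56.4 + 1.039 = 57.44 m
P_hyd = ρgQH = 995.9·9.81·0.167·57.44 = 93.72 kW
P_shaft = P_hyd/η = 93.72/0.72 = 130.2 kW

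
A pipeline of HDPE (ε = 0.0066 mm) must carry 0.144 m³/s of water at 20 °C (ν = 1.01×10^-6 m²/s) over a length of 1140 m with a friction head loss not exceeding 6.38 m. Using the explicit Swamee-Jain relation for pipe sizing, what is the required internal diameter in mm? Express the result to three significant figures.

D ≈ 336 mm

Swamee-Jain (Type III): D = 0.66·[ε^1.25·(LQ²/(gh_f))^4.75 + ν·Q^9.4·(L/(gh_f))^5.2]^0.04
LQ²/(gh_f) = 0.3777; L/(gh_f) = 18.21
Term 1 = ε^1.25·(…)^4.75 = 3.28×10^-9; Term 2 = ν·Q^9.4·(…)^5.2 = 4.44×10^-8
D = 0.66·(3.28×10^-9 + 4.44×10^-8)^0.04 = 0.3363 m = 336 mm
Check: V = 1.62 m/s, Re = 5.40×10^5, f = 0.01324, h_f = 6.01 m ≈ 6.38 m ✓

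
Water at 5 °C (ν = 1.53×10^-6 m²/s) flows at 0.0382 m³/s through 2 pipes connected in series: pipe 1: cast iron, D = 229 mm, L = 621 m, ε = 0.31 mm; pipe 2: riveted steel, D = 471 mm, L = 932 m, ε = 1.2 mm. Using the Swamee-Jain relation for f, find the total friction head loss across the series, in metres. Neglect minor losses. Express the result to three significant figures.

H ≈ 2.86 m

Pipe 1: V = 0.9275 m/s, Re = 1.39×10^5, ε/D = 0.00135, f = 0.02295, h_1 = f(L/D)V²/2g = 2.729 m
Pipe 2: V = 0.2192 m/s, Re = 6.75×10^4, ε/D = 0.00255, f = 0.02735, h_2 = f(L/D)V²/2g = 0.1326 m
Series → Q common, losses add: H = Σh = 2.862 m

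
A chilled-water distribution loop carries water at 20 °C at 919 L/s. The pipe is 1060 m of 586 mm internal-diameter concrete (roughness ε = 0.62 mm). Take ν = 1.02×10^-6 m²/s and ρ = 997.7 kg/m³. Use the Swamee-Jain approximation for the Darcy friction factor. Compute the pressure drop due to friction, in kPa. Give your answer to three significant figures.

V = 4Q/(πD²) = 4·0.919/(π·0.586²) = 3.407 m/s
Re = VD/ν = 3.407·0.586/1.02×10^-6 = 1.96×10^6 → turbulent
ε/D = 0.62/586 = 0.00106
Swamee-Jain: f = 0.02012
h_f = f(L/D)V²/(2g) = 0.02012·(1060/0.586)·3.407²/(2·9.81) = 21.54 m
Δp = ρg·h_f = 997.7·9.81·21.54 = 210.8 kPa

Δp ≈ 211 kPa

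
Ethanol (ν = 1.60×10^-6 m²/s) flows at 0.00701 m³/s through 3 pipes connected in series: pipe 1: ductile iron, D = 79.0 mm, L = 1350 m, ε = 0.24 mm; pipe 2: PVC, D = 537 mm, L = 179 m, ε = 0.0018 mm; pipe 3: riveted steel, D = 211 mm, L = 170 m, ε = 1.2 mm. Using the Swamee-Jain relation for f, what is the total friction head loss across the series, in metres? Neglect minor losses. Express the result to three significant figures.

Pipe 1: V = 1.430 m/s, Re = 7.06×10^4, ε/D = 0.00304, f = 0.02832, h_1 = f(L/D)V²/2g = 50.46 m
Pipe 2: V = 0.03095 m/s, Re = 1.04×10^4, ε/D = 3.35×10^-6, f = 0.03066, h_2 = f(L/D)V²/2g = 4.990×10^-4 m
Pipe 3: V = 0.2005 m/s, Re = 2.64×10^4, ε/D = 0.00569, f = 0.03507, h_3 = f(L/D)V²/2g = 0.05788 m
Series → Q common, losses add: H = Σh = 50.52 m

H ≈ 50.5 m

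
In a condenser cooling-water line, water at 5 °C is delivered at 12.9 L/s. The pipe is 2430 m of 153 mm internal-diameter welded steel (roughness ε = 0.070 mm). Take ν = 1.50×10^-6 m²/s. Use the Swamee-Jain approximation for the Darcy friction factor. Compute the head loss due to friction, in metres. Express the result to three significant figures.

h_f ≈ 8.45 m

V = 4Q/(πD²) = 4·0.0129/(π·0.153²) = 0.7016 m/s
Re = VD/ν = 0.7016·0.153/1.50×10^-6 = 7.16×10^4 → turbulent
ε/D = 0.070/153 = 4.58×10^-4
Swamee-Jain: f = 0.02121
h_f = f(L/D)V²/(2g) = 0.02121·(2430/0.153)·0.7016²/(2·9.81) = 8.453 m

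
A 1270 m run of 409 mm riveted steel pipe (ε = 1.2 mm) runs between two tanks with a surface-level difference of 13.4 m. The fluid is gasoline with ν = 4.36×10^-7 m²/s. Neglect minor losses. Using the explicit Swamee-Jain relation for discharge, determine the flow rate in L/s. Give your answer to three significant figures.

Swamee-Jain (Type II): Q = -0.965·√(gD⁵h_f/L)·ln[ε/(3.7D) + √(3.17ν²L/(gD³h_f))]
√(gD⁵h_f/L) = √(9.81·0.409⁵·13.4/1270) = 0.03442
ε/(3.7D) = 7.93×10^-4; √(3.17ν²L/(gD³h_f)) = 9.22×10^-6
Q = -0.965·0.03442·ln(8.022×10^-4) = 0.2368 m³/s
Check: V = 1.80 m/s, Re = 1.69×10^6, f = 0.02613, h_f = 13.4 m ≈ 13.4 m ✓

Q ≈ 237 L/s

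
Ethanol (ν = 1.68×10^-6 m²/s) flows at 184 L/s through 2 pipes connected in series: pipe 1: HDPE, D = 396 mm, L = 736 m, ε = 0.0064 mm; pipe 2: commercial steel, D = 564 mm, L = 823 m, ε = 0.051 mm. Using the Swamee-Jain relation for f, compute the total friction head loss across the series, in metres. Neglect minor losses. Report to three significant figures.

H ≈ 3.63 m

Pipe 1: V = 1.494 m/s, Re = 3.52×10^5, ε/D = 1.62×10^-5, f = 0.01416, h_1 = f(L/D)V²/2g = 2.994 m
Pipe 2: V = 0.7365 m/s, Re = 2.47×10^5, ε/D = 9.04×10^-5, f = 0.01579, h_2 = f(L/D)V²/2g = 0.6368 m
Series → Q common, losses add: H = Σh = 3.631 m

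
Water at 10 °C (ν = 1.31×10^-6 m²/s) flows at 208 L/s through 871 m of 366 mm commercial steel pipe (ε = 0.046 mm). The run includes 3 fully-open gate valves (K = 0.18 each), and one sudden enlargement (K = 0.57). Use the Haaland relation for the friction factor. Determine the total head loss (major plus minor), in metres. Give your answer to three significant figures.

H_L ≈ 7.05 m

V = 4Q/(πD²) = 1.977 m/s; V²/2g = 0.1992 m
Re = 5.52×10^5, ε/D = 1.26×10^-4 → f = 0.01440 (Haaland)
Major: h_f = f(L/D)·V²/2g = 0.01440·2380·0.1992 = 6.826 m
Minor: ΣK = 1.11; h_m = ΣK·V²/2g = 0.2211 m
Total H_L = 6.826 + 0.2211 = 7.047 m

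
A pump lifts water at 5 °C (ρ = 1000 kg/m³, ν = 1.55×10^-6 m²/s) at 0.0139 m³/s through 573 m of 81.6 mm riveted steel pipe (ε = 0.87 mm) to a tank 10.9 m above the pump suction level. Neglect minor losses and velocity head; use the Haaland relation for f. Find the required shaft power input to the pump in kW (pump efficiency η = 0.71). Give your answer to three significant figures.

P_shaft ≈ 21.1 kW

V = 4Q/(πD²) = 2.658 m/s; Re = 1.40×10^5; ε/D = 0.0107; f = 0.03920
h_f = f(L/D)V²/2g = 99.12 m
Total head H = z + h_f = 10.9 + 99.12 = 110.0 m
P_hyd = ρgQH = 1000·9.81·0.0139·110.0 = 15.00 kW
P_shaft = P_hyd/η = 15.00/0.71 = 21.13 kW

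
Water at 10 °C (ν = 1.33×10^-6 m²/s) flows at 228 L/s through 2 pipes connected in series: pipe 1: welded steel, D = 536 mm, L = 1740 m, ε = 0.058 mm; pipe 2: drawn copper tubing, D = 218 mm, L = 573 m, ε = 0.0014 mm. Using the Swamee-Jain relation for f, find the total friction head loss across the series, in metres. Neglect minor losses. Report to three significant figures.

H ≈ 61.3 m

Pipe 1: V = 1.010 m/s, Re = 4.07×10^5, ε/D = 1.08×10^-4, f = 0.01492, h_1 = f(L/D)V²/2g = 2.520 m
Pipe 2: V = 6.108 m/s, Re = 1.00×10^6, ε/D = 6.42×10^-6, f = 0.01176, h_2 = f(L/D)V²/2g = 58.81 m
Series → Q common, losses add: H = Σh = 61.33 m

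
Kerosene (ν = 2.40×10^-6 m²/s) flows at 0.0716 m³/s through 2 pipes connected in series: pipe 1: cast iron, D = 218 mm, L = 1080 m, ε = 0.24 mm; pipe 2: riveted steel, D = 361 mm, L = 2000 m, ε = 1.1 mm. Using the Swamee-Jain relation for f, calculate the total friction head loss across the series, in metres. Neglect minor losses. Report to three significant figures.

Pipe 1: V = 1.918 m/s, Re = 1.74×10^5, ε/D = 0.00110, f = 0.02176, h_1 = f(L/D)V²/2g = 20.22 m
Pipe 2: V = 0.6995 m/s, Re = 1.05×10^5, ε/D = 0.00305, f = 0.02775, h_2 = f(L/D)V²/2g = 3.835 m
Series → Q common, losses add: H = Σh = 24.05 m

H ≈ 24.1 m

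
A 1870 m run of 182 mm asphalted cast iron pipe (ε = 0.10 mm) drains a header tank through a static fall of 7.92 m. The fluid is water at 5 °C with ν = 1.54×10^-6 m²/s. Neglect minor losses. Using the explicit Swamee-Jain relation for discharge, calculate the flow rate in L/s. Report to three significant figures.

Swamee-Jain (Type II): Q = -0.965·√(gD⁵h_f/L)·ln[ε/(3.7D) + √(3.17ν²L/(gD³h_f))]
√(gD⁵h_f/L) = √(9.81·0.182⁵·7.92/1870) = 0.002880
ε/(3.7D) = 1.49×10^-4; √(3.17ν²L/(gD³h_f)) = 1.73×10^-4
Q = -0.965·0.002880·ln(3.217×10^-4) = 0.02235 m³/s
Check: V = 0.859 m/s, Re = 1.02×10^5, f = 0.02059, h_f = 7.96 m ≈ 7.92 m ✓

Q ≈ 22.4 L/s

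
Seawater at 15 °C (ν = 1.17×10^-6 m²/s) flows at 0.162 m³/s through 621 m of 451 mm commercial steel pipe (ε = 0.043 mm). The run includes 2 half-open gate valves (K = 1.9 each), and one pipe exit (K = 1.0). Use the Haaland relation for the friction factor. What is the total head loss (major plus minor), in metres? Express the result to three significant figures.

H_L ≈ 1.31 m

V = 4Q/(πD²) = 1.014 m/s; V²/2g = 0.05241 m
Re = 3.91×10^5, ε/D = 9.53×10^-5 → f = 0.01465 (Haaland)
Major: h_f = f(L/D)·V²/2g = 0.01465·1377·0.05241 = 1.057 m
Minor: ΣK = 4.80; h_m = ΣK·V²/2g = 0.2516 m
Total H_L = 1.057 + 0.2516 = 1.309 m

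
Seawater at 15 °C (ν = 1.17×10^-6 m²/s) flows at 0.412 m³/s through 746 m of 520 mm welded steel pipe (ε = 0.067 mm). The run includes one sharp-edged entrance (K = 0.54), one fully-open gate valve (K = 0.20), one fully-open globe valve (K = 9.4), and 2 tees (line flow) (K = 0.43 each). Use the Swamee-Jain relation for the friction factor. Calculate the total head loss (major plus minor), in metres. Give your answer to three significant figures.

H_L ≈ 5.98 m

V = 4Q/(πD²) = 1.940 m/s; V²/2g = 0.1918 m
Re = 8.62×10^5, ε/D = 1.29×10^-4 → f = 0.01407 (Swamee-Jain)
Major: h_f = f(L/D)·V²/2g = 0.01407·1435·0.1918 = 3.872 m
Minor: ΣK = 11.0; h_m = ΣK·V²/2g = 2.110 m
Total H_L = 3.872 + 2.110 = 5.982 m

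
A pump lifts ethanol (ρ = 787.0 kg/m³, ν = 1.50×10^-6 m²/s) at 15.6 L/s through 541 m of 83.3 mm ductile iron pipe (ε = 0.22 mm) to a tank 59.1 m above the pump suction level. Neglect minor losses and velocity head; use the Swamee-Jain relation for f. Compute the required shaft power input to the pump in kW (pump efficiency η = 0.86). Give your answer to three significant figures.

P_shaft ≈ 18.3 kW

V = 4Q/(πD²) = 2.862 m/s; Re = 1.59×10^5; ε/D = 0.00264; f = 0.02637
h_f = f(L/D)V²/2g = 71.52 m
Total head H = z + h_f = 59.1 + 71.52 = 130.6 m
P_hyd = ρgQH = 787.0·9.81·0.0156·130.6 = 15.73 kW
P_shaft = P_hyd/η = 15.73/0.86 = 18.29 kW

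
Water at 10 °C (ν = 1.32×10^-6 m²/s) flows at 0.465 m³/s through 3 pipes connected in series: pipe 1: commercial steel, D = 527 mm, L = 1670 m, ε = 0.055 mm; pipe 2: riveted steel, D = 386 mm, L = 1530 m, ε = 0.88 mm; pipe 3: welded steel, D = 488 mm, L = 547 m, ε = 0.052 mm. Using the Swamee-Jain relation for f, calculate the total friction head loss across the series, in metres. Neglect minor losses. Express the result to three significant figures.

H ≈ 93.0 m

Pipe 1: V = 2.132 m/s, Re = 8.51×10^5, ε/D = 1.04×10^-4, f = 0.01376, h_1 = f(L/D)V²/2g = 10.10 m
Pipe 2: V = 3.974 m/s, Re = 1.16×10^6, ε/D = 0.00228, f = 0.02447, h_2 = f(L/D)V²/2g = 78.05 m
Pipe 3: V = 2.486 m/s, Re = 9.19×10^5, ε/D = 1.07×10^-4, f = 0.01370, h_3 = f(L/D)V²/2g = 4.837 m
Series → Q common, losses add: H = Σh = 92.99 m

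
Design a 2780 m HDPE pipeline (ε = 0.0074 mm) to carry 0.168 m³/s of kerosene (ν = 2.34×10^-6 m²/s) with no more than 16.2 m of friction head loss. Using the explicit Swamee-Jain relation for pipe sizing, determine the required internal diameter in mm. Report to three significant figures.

D ≈ 365 mm

Swamee-Jain (Type III): D = 0.66·[ε^1.25·(LQ²/(gh_f))^4.75 + ν·Q^9.4·(L/(gh_f))^5.2]^0.04
LQ²/(gh_f) = 0.4937; L/(gh_f) = 17.49
Term 1 = ε^1.25·(…)^4.75 = 1.35×10^-8; Term 2 = ν·Q^9.4·(…)^5.2 = 3.55×10^-7
D = 0.66·(1.35×10^-8 + 3.55×10^-7)^0.04 = 0.3649 m = 365 mm
Check: V = 1.61 m/s, Re = 2.51×10^5, f = 0.01508, h_f = 15.1 m ≈ 16.2 m ✓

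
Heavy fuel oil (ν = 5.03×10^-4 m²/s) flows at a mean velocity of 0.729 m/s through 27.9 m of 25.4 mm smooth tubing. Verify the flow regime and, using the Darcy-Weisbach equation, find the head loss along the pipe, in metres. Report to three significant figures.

h_f ≈ 51.7 m

Re = VD/ν = 0.729·0.02540/5.03×10^-4 = 36.8 → laminar (Re < 2300)
f = 64/Re = 1.739
h_f = f(L/D)V²/(2g) = 1.739·(27.9/0.02540)·0.729²/(2·9.81) = 51.73 m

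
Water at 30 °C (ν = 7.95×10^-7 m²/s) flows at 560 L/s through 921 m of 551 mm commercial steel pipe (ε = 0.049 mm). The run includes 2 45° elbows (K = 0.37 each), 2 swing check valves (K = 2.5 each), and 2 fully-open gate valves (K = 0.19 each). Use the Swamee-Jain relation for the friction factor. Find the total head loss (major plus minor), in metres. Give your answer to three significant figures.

V = 4Q/(πD²) = 2.349 m/s; V²/2g = 0.2811 m
Re = 1.63×10^6, ε/D = 8.89×10^-5 → f = 0.01285 (Swamee-Jain)
Major: h_f = f(L/D)·V²/2g = 0.01285·1672·0.2811 = 6.036 m
Minor: ΣK = 6.12; h_m = ΣK·V²/2g = 1.720 m
Total H_L = 6.036 + 1.720 = 7.757 m

H_L ≈ 7.76 m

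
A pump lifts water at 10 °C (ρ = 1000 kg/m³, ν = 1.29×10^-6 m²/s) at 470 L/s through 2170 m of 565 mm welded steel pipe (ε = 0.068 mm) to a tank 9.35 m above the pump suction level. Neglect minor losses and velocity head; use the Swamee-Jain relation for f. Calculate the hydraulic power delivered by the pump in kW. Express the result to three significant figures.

P_hyd ≈ 87.6 kW

V = 4Q/(πD²) = 1.875 m/s; Re = 8.21×10^5; ε/D = 1.20×10^-4; f = 0.01402
h_f = f(L/D)V²/2g = 9.643 m
Total head H = z + h_f = 9.35 + 9.643 = 18.99 m
P_hyd = ρgQH = 1000·9.81·0.470·18.99 = 87.57 kW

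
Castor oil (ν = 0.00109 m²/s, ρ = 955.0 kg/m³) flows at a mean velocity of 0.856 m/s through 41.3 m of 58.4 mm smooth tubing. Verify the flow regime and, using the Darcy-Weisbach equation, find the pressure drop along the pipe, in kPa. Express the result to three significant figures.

Δp ≈ 345 kPa

Re = VD/ν = 0.856·0.05840/0.00109 = 45.9 → laminar (Re < 2300)
f = 64/Re = 1.395
h_f = f(L/D)V²/(2g) = 1.395·(41.3/0.05840)·0.856²/(2·9.81) = 36.86 m
Δp = ρg·h_f = 955.0·9.81·36.86 = 345.3 kPa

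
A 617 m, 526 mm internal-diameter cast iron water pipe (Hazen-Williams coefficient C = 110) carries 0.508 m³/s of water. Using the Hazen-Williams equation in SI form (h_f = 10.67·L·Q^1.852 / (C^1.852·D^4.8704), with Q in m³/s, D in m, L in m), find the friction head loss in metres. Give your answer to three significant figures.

h_f ≈ 7.11 m

h_f = 10.67·617·0.508^1.852 / (110^1.852·0.526^4.8704) = 7.111 m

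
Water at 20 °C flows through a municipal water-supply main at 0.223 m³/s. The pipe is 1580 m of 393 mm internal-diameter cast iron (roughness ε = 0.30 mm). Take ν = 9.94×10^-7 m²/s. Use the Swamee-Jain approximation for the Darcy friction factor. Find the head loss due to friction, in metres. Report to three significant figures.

h_f ≈ 13.2 m

V = 4Q/(πD²) = 4·0.223/(π·0.393²) = 1.838 m/s
Re = VD/ν = 1.838·0.393/9.94×10^-7 = 7.27×10^5 → turbulent
ε/D = 0.30/393 = 7.63×10^-4
Swamee-Jain: f = 0.01902
h_f = f(L/D)V²/(2g) = 0.01902·(1580/0.393)·1.838²/(2·9.81) = 13.17 m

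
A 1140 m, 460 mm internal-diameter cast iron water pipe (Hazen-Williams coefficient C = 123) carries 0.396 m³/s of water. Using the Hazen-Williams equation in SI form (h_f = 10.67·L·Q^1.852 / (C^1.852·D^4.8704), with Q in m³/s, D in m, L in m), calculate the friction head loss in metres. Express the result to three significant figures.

h_f = 10.67·1140·0.396^1.852 / (123^1.852·0.460^4.8704) = 12.94 m

h_f ≈ 12.9 m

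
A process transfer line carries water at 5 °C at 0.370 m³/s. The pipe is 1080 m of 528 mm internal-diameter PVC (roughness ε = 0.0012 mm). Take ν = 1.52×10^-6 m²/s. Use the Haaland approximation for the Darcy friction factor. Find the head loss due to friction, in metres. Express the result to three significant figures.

h_f ≈ 3.79 m

V = 4Q/(πD²) = 4·0.370/(π·0.528²) = 1.690 m/s
Re = VD/ν = 1.690·0.528/1.52×10^-6 = 5.87×10^5 → turbulent
ε/D = 0.0012/528 = 2.27×10^-6
Haaland: f = 0.01272
h_f = f(L/D)V²/(2g) = 0.01272·(1080/0.528)·1.690²/(2·9.81) = 3.788 m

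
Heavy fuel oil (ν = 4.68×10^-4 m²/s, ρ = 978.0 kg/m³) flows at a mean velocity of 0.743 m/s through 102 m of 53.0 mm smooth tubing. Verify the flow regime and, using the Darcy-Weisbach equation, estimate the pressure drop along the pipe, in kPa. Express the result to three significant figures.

Re = VD/ν = 0.743·0.05300/4.68×10^-4 = 84.1 → laminar (Re < 2300)
f = 64/Re = 0.7606
h_f = f(L/D)V²/(2g) = 0.7606·(102/0.05300)·0.743²/(2·9.81) = 41.19 m
Δp = ρg·h_f = 978.0·9.81·41.19 = 395.2 kPa

Δp ≈ 395 kPa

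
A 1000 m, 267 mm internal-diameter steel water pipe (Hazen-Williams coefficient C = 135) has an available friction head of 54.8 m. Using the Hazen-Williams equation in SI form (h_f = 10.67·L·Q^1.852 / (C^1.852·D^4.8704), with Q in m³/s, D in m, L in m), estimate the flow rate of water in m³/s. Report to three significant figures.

Q ≈ 0.243 m³/s

Rearranging: Q = [h_f·C^1.852·D^4.8704 / (10.67·L)]^(1/1.852)
Q = [54.8·135^1.852·0.267^4.8704 / (10.67·1000)]^0.540 = 0.2432 m³/s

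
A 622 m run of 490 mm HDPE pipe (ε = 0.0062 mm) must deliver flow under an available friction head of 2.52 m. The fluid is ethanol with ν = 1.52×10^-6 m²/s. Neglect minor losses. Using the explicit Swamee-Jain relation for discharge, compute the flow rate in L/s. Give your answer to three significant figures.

Swamee-Jain (Type II): Q = -0.965·√(gD⁵h_f/L)·ln[ε/(3.7D) + √(3.17ν²L/(gD³h_f))]
√(gD⁵h_f/L) = √(9.81·0.490⁵·2.52/622) = 0.03351
ε/(3.7D) = 3.42×10^-6; √(3.17ν²L/(gD³h_f)) = 3.96×10^-5
Q = -0.965·0.03351·ln(4.300×10^-5) = 0.3251 m³/s
Check: V = 1.72 m/s, Re = 5.56×10^5, f = 0.01306, h_f = 2.51 m ≈ 2.52 m ✓

Q ≈ 325 L/s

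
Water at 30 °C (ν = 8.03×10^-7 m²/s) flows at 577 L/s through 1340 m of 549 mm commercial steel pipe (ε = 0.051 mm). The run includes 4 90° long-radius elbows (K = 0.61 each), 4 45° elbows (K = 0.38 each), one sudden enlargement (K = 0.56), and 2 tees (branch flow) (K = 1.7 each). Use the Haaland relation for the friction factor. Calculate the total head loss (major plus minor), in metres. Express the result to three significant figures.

V = 4Q/(πD²) = 2.437 m/s; V²/2g = 0.3028 m
Re = 1.67×10^6, ε/D = 9.29×10^-5 → f = 0.01274 (Haaland)
Major: h_f = f(L/D)·V²/2g = 0.01274·2441·0.3028 = 9.417 m
Minor: ΣK = 7.92; h_m = ΣK·V²/2g = 2.398 m
Total H_L = 9.417 + 2.398 = 11.82 m

H_L ≈ 11.8 m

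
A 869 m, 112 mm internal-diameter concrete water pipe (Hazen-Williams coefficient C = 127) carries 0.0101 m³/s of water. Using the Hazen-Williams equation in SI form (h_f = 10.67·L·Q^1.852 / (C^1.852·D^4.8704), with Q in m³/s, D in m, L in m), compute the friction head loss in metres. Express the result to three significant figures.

h_f ≈ 10.1 m

h_f = 10.67·869·0.0101^1.852 / (127^1.852·0.112^4.8704) = 10.13 m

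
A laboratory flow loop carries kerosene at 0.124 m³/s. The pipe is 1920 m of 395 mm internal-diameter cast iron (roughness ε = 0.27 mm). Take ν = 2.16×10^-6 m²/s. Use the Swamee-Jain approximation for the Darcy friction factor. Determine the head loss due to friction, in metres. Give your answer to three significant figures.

V = 4Q/(πD²) = 4·0.124/(π·0.395²) = 1.012 m/s
Re = VD/ν = 1.012·0.395/2.16×10^-6 = 1.85×10^5 → turbulent
ε/D = 0.27/395 = 6.84×10^-4
Swamee-Jain: f = 0.01996
h_f = f(L/D)V²/(2g) = 0.01996·(1920/0.395)·1.012²/(2·9.81) = 5.064 m

h_f ≈ 5.06 m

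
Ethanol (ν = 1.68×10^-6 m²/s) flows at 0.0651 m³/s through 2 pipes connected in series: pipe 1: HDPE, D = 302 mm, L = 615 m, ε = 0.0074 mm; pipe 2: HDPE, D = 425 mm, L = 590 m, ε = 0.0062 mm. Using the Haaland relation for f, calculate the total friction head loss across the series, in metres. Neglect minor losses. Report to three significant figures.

H ≈ 1.65 m

Pipe 1: V = 0.9088 m/s, Re = 1.63×10^5, ε/D = 2.45×10^-5, f = 0.01626, h_1 = f(L/D)V²/2g = 1.394 m
Pipe 2: V = 0.4589 m/s, Re = 1.16×10^5, ε/D = 1.46×10^-5, f = 0.01734, h_2 = f(L/D)V²/2g = 0.2584 m
Series → Q common, losses add: H = Σh = 1.653 m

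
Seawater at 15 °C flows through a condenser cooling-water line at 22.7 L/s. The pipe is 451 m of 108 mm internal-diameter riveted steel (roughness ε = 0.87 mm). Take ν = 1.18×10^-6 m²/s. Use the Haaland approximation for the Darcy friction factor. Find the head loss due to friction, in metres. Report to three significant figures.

h_f ≈ 46.6 m

V = 4Q/(πD²) = 4·0.0227/(π·0.108²) = 2.478 m/s
Re = VD/ν = 2.478·0.108/1.18×10^-6 = 2.27×10^5 → turbulent
ε/D = 0.87/108 = 0.00806
Haaland: f = 0.03563
h_f = f(L/D)V²/(2g) = 0.03563·(451/0.108)·2.478²/(2·9.81) = 46.56 m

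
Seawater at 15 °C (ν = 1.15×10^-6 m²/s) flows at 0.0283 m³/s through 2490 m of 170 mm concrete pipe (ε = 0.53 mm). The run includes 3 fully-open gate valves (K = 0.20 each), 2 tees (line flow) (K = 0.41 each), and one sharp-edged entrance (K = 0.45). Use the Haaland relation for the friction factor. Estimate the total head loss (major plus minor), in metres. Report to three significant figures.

V = 4Q/(πD²) = 1.247 m/s; V²/2g = 0.07923 m
Re = 1.84×10^5, ε/D = 0.00312 → f = 0.02714 (Haaland)
Major: h_f = f(L/D)·V²/2g = 0.02714·14647·0.07923 = 31.49 m
Minor: ΣK = 1.87; h_m = ΣK·V²/2g = 0.1482 m
Total H_L = 31.49 + 0.1482 = 31.64 m

H_L ≈ 31.6 m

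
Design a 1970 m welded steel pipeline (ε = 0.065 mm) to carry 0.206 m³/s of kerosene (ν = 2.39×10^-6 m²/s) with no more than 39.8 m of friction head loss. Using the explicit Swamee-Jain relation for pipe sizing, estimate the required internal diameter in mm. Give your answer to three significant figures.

Swamee-Jain (Type III): D = 0.66·[ε^1.25·(LQ²/(gh_f))^4.75 + ν·Q^9.4·(L/(gh_f))^5.2]^0.04
LQ²/(gh_f) = 0.2141; L/(gh_f) = 5.046
Term 1 = ε^1.25·(…)^4.75 = 3.86×10^-9; Term 2 = ν·Q^9.4·(…)^5.2 = 3.84×10^-9
D = 0.66·(3.86×10^-9 + 3.84×10^-9)^0.04 = 0.3126 m = 313 mm
Check: V = 2.68 m/s, Re = 3.51×10^5, f = 0.01610, h_f = 37.3 m ≈ 39.8 m ✓

D ≈ 313 mm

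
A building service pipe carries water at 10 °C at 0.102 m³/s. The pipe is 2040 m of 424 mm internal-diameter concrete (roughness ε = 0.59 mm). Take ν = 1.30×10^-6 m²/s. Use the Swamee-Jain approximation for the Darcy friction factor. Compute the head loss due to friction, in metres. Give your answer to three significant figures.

V = 4Q/(πD²) = 4·0.102/(π·0.424²) = 0.7224 m/s
Re = VD/ν = 0.7224·0.424/1.30×10^-6 = 2.36×10^5 → turbulent
ε/D = 0.59/424 = 0.00139
Swamee-Jain: f = 0.02245
h_f = f(L/D)V²/(2g) = 0.02245·(2040/0.424)·0.7224²/(2·9.81) = 2.873 m

h_f ≈ 2.87 m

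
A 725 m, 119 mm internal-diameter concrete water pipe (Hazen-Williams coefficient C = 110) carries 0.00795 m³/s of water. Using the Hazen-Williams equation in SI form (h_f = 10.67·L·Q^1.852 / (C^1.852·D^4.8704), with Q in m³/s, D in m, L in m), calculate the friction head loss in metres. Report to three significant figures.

h_f ≈ 5.27 m

h_f = 10.67·725·0.00795^1.852 / (110^1.852·0.119^4.8704) = 5.270 m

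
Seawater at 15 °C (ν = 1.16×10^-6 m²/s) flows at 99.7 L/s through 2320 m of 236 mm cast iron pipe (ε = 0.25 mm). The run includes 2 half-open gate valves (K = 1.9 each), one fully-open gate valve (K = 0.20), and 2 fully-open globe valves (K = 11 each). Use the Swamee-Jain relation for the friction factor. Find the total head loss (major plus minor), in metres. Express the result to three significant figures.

V = 4Q/(πD²) = 2.279 m/s; V²/2g = 0.2648 m
Re = 4.64×10^5, ε/D = 0.00106 → f = 0.02066 (Swamee-Jain)
Major: h_f = f(L/D)·V²/2g = 0.02066·9831·0.2648 = 53.76 m
Minor: ΣK = 26.0; h_m = ΣK·V²/2g = 6.884 m
Total H_L = 53.76 + 6.884 = 60.65 m

H_L ≈ 60.6 m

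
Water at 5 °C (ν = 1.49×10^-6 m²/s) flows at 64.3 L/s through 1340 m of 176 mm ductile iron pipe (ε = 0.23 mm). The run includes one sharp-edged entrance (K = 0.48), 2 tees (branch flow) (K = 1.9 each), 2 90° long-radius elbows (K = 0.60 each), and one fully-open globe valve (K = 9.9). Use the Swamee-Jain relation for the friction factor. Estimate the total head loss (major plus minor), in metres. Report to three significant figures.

H_L ≈ 64.8 m

V = 4Q/(πD²) = 2.643 m/s; V²/2g = 0.3560 m
Re = 3.12×10^5, ε/D = 0.00131 → f = 0.02190 (Swamee-Jain)
Major: h_f = f(L/D)·V²/2g = 0.02190·7614·0.3560 = 59.37 m
Minor: ΣK = 15.4; h_m = ΣK·V²/2g = 5.476 m
Total H_L = 59.37 + 5.476 = 64.85 m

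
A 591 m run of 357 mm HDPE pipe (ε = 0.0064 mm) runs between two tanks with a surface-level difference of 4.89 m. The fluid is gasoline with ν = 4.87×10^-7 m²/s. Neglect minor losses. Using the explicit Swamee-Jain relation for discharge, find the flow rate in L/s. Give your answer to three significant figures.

Q ≈ 227 L/s

Swamee-Jain (Type II): Q = -0.965·√(gD⁵h_f/L)·ln[ε/(3.7D) + √(3.17ν²L/(gD³h_f))]
√(gD⁵h_f/L) = √(9.81·0.357⁵·4.89/591) = 0.02170
ε/(3.7D) = 4.85×10^-6; √(3.17ν²L/(gD³h_f)) = 1.43×10^-5
Q = -0.965·0.02170·ln(1.911×10^-5) = 0.2275 m³/s
Check: V = 2.27 m/s, Re = 1.67×10^6, f = 0.01125, h_f = 4.90 m ≈ 4.89 m ✓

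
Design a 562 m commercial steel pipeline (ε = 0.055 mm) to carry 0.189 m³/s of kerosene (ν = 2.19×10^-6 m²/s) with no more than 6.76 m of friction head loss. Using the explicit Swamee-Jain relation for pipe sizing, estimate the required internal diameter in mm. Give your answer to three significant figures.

Swamee-Jain (Type III): D = 0.66·[ε^1.25·(LQ²/(gh_f))^4.75 + ν·Q^9.4·(L/(gh_f))^5.2]^0.04
LQ²/(gh_f) = 0.3027; L/(gh_f) = 8.475
Term 1 = ε^1.25·(…)^4.75 = 1.62×10^-8; Term 2 = ν·Q^9.4·(…)^5.2 = 2.32×10^-8
D = 0.66·(1.62×10^-8 + 2.32×10^-8)^0.04 = 0.3337 m = 334 mm
Check: V = 2.16 m/s, Re = 3.29×10^5, f = 0.01585, h_f = 6.35 m ≈ 6.76 m ✓

D ≈ 334 mm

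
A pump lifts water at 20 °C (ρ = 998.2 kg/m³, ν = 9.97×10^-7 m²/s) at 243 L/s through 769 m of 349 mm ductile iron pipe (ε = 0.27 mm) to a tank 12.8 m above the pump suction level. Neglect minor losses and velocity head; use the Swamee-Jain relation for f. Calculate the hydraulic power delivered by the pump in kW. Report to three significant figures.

V = 4Q/(πD²) = 2.540 m/s; Re = 8.89×10^5; ε/D = 7.74×10^-4; f = 0.01897
h_f = f(L/D)V²/2g = 13.75 m
Total head H = z + h_f = 12.8 + 13.75 = 26.55 m
P_hyd = ρgQH = 998.2·9.81·0.243·26.55 = 63.18 kW

P_hyd ≈ 63.2 kW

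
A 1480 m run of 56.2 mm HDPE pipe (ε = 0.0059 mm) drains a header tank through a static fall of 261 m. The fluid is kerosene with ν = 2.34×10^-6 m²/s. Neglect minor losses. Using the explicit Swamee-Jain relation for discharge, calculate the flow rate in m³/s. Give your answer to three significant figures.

Swamee-Jain (Type II): Q = -0.965·√(gD⁵h_f/L)·ln[ε/(3.7D) + √(3.17ν²L/(gD³h_f))]
√(gD⁵h_f/L) = √(9.81·0.0562⁵·261/1480) = 9.848×10^-4
ε/(3.7D) = 2.84×10^-5; √(3.17ν²L/(gD³h_f)) = 2.38×10^-4
Q = -0.965·9.848×10^-4·ln(2.661×10^-4) = 0.007823 m³/s
Check: V = 3.15 m/s, Re = 7.57×10^4, f = 0.01948, h_f = 260 m ≈ 261 m ✓

Q ≈ 0.00782 m³/s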